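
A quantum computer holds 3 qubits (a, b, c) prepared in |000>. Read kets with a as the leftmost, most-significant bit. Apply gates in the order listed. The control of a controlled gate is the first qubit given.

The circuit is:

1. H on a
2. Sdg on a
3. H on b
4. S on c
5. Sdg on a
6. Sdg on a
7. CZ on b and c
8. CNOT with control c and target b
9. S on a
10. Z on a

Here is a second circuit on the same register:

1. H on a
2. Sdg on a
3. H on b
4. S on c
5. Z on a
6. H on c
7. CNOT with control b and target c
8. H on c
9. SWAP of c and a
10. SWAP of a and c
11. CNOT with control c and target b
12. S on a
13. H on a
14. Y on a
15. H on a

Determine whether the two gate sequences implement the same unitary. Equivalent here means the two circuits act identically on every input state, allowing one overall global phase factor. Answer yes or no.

No — the two circuits implement different unitaries, even allowing a global phase.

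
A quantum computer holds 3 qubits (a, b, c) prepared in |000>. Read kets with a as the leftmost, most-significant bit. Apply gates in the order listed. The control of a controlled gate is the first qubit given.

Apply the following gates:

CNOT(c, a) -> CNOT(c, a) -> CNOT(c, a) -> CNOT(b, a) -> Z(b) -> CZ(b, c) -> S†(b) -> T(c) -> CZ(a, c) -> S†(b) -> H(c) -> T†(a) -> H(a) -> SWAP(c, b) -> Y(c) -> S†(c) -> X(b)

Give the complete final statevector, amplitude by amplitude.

After the circuit, the state carries amplitude 0 on |000>, 1/2 on |001>, 0 on |010>, 1/2 on |011>, 0 on |100>, 1/2 on |101>, 0 on |110>, 1/2 on |111>. Key observation: the block from step 2 through step 3 cancels to the identity and can be dropped.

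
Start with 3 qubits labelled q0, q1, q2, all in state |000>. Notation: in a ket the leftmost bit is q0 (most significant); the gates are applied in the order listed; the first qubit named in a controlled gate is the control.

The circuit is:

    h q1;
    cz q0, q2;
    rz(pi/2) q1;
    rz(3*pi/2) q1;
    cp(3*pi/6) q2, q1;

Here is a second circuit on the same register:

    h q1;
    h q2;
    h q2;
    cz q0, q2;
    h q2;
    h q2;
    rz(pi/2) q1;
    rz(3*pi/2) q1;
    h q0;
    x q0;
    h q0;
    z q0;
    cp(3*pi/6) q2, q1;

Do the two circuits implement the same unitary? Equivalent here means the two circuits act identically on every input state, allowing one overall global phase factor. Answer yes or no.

Yes, they are equivalent — the unitaries differ by at most a global phase.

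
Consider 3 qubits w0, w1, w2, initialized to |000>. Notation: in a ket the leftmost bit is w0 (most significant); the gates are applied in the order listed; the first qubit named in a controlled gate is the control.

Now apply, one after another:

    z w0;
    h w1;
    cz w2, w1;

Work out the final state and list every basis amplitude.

After the circuit, the state carries amplitude sqrt(2)/2 on |000>, sqrt(2)/2 on |010>, and 0 on every other basis state.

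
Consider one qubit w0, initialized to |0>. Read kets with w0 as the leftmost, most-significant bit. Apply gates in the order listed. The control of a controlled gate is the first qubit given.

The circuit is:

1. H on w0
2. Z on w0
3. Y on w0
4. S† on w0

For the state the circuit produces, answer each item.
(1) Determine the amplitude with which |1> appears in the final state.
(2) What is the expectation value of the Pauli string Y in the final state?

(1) |1> carries amplitude sqrt(2)/2 in the final state.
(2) The expectation value of Y is -1.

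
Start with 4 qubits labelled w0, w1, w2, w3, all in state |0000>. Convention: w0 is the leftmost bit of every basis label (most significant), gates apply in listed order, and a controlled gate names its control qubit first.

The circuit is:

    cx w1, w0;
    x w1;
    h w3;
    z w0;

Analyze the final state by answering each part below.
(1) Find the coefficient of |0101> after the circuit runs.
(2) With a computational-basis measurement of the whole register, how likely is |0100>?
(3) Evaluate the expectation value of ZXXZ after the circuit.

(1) The final state's coefficient on |0101> equals sqrt(2)/2.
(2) The probability of measuring |0100> is 1/2.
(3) In the final state, ZXXZ has expectation 0.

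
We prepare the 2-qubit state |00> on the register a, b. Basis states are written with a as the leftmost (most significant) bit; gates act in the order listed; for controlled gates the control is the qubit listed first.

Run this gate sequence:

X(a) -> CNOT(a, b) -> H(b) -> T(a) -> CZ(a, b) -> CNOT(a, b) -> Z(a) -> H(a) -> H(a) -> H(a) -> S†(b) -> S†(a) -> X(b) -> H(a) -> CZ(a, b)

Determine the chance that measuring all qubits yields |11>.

A full measurement returns |11> with probability 1/4. Key observation: steps 9-10 multiply out to the identity, so the circuit reduces to the remaining gates.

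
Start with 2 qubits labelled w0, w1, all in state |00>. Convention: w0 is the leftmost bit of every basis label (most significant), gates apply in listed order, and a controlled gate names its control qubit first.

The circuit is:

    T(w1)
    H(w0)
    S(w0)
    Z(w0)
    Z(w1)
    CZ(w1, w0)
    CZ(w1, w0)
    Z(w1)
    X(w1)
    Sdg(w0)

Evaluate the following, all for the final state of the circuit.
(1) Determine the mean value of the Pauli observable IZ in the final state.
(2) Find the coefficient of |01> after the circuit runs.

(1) In the final state, IZ has expectation -1.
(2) The amplitude on |01> is sqrt(2)/2.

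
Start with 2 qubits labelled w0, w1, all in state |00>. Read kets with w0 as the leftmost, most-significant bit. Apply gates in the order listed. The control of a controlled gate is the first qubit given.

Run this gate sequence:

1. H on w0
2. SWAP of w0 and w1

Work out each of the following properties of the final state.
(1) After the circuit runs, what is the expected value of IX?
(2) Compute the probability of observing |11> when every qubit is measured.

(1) The expectation value of IX is 1.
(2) A full measurement returns |11> with probability 0.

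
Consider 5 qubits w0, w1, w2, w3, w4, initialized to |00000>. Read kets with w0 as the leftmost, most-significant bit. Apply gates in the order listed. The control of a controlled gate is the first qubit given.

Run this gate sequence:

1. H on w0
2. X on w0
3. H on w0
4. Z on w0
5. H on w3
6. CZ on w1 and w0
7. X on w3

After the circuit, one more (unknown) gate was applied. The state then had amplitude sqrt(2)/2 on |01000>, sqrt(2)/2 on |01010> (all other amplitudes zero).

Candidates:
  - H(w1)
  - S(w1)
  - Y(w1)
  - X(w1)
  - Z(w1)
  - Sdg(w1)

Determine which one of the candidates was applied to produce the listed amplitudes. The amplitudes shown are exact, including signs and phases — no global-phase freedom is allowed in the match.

The applied gate was X(w1).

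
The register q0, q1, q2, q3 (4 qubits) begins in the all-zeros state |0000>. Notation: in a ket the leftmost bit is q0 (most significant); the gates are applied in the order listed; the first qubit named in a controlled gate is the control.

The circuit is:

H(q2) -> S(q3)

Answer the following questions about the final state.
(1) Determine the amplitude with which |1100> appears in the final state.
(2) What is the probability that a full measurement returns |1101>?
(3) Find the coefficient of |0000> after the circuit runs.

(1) |1100> carries amplitude 0 in the final state.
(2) Outcome |1101> occurs with probability 0.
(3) The amplitude on |0000> is sqrt(2)/2.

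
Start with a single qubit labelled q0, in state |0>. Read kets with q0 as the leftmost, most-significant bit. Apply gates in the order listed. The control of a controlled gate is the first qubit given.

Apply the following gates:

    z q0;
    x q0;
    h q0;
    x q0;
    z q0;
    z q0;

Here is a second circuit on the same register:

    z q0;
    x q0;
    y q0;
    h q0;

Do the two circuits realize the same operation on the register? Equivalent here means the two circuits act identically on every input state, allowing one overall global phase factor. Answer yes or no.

No — the two circuits implement different unitaries, even allowing a global phase.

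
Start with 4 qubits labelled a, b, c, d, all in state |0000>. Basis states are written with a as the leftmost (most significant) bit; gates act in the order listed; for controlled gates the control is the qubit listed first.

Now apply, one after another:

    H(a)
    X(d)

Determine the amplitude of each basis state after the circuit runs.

The resulting statevector has amplitude sqrt(2)/2 on |0001>, sqrt(2)/2 on |1001>, and 0 on every other basis state.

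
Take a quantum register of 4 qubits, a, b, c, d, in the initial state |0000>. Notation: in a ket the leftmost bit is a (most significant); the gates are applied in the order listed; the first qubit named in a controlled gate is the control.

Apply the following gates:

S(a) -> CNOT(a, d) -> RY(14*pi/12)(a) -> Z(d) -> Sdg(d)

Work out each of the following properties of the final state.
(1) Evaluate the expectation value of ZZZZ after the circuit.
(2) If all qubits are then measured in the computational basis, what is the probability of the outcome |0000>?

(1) In the final state, ZZZZ has expectation -sqrt(3)/2.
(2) The probability of measuring |0000> is 1/2 - sqrt(3)/4.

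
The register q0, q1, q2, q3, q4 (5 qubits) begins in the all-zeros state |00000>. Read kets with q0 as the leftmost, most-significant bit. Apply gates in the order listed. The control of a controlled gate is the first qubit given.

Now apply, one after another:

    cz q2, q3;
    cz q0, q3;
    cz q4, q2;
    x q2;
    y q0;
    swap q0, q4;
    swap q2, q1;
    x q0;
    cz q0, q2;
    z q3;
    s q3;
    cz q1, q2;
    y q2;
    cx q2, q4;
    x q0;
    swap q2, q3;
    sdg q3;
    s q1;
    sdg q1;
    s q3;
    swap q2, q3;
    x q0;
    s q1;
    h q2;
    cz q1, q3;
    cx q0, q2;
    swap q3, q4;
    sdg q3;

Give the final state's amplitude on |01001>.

|01001> carries amplitude 0 in the final state. Key observation: gates 15-22 undo each other exactly, leaving only the rest of the circuit to track.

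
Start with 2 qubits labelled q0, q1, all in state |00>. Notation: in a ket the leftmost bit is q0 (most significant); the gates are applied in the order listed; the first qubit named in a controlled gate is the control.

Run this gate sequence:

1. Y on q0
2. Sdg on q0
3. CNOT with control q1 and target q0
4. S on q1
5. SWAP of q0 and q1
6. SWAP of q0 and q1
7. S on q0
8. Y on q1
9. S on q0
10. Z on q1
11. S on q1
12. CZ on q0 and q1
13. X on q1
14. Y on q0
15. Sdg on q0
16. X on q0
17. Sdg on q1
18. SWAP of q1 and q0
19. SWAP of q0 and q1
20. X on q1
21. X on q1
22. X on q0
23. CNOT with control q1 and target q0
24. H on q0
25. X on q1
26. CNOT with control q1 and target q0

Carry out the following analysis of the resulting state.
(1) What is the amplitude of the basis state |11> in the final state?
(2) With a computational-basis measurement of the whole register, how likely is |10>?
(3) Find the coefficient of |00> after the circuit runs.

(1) The final state's coefficient on |11> equals -sqrt(2)*I/2.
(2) A full measurement returns |10> with probability 0.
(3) The final state's coefficient on |00> equals 0.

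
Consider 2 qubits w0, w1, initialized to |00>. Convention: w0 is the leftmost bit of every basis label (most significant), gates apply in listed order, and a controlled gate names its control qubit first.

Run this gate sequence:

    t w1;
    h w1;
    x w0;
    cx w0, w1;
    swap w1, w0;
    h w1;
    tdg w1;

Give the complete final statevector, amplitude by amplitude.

The resulting statevector has amplitude 1/2 on |00>, exp(3*I*pi/4)/2 on |01>, 1/2 on |10>, exp(3*I*pi/4)/2 on |11>.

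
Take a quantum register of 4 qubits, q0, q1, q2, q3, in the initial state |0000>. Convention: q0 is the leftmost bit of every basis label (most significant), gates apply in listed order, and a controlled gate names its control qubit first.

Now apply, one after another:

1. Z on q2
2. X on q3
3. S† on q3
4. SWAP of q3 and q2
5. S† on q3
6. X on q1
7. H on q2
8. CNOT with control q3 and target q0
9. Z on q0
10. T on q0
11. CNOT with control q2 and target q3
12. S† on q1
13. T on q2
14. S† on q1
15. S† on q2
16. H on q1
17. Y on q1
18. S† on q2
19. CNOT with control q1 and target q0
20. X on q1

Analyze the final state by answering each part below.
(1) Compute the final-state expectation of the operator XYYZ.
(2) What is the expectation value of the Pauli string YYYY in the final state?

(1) The expectation value of XYYZ is 0.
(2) The expectation value of YYYY is -sqrt(2)/2.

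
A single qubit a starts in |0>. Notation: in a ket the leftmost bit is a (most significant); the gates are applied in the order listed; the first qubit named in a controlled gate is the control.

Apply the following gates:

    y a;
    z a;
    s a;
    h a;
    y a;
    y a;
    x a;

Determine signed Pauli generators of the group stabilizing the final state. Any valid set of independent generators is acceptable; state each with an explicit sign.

One valid set of independent stabilizer generators is -X (any independent generating set of the same group is equally correct).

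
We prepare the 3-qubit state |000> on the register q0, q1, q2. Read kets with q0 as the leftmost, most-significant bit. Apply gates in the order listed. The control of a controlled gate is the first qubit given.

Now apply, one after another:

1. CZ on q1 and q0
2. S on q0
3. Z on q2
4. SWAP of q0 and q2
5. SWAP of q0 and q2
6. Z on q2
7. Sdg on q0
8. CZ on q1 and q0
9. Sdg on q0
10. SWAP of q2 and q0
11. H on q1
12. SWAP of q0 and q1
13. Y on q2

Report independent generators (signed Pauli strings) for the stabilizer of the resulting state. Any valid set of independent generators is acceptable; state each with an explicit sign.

One valid set of independent stabilizer generators is +XII, +IZI, -IIZ (any independent generating set of the same group is equally correct).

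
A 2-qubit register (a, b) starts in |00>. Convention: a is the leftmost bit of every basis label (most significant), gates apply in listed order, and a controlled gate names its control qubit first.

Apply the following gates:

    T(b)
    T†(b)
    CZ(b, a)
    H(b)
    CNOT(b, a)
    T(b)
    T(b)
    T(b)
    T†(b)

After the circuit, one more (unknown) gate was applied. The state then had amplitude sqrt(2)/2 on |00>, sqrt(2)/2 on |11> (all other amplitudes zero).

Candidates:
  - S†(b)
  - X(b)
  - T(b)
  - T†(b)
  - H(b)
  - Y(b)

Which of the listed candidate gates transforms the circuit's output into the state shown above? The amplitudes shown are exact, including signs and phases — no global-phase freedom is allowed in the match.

The unique candidate consistent with the amplitudes is S†(b).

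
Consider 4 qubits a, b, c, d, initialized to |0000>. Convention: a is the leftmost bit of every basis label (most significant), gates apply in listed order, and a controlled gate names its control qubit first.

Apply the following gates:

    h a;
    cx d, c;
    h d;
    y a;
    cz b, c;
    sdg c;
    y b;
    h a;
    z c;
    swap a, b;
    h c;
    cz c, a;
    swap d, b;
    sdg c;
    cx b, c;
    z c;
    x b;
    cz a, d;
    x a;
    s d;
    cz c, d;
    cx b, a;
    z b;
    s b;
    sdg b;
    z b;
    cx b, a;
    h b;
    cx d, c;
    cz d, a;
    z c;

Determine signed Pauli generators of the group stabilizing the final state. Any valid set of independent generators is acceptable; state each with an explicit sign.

One valid set of independent stabilizer generators is -IYZI, -IZXI, +ZIII, -IIIZ (any independent generating set of the same group is equally correct). Key observation: steps 22-27 multiply out to the identity, so the circuit reduces to the remaining gates.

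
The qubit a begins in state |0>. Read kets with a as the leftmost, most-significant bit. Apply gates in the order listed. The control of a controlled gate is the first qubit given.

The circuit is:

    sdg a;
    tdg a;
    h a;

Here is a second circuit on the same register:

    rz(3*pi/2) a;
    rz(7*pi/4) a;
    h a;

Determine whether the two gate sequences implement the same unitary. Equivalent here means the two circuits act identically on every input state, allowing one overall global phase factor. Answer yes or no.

Yes, they are equivalent — the unitaries differ by at most a global phase.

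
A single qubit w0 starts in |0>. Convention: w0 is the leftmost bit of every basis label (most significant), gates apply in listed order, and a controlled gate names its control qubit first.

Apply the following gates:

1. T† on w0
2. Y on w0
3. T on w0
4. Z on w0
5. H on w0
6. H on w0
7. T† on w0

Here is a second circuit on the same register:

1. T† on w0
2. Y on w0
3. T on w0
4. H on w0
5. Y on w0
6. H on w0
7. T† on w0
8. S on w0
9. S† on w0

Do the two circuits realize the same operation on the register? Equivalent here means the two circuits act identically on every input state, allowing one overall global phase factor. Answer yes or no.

No: there is an input state on which the two circuits produce genuinely different outputs (not merely differing by a phase).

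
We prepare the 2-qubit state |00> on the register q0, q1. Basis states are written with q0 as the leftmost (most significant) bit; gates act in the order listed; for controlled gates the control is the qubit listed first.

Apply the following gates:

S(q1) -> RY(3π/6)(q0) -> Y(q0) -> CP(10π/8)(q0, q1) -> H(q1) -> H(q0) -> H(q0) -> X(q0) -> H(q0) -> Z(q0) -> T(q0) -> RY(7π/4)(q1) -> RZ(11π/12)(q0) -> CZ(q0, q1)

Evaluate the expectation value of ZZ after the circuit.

In the final state, ZZ has expectation -sqrt(2)/2. Key observation: gates 7-10 undo each other exactly, leaving only the rest of the circuit to track.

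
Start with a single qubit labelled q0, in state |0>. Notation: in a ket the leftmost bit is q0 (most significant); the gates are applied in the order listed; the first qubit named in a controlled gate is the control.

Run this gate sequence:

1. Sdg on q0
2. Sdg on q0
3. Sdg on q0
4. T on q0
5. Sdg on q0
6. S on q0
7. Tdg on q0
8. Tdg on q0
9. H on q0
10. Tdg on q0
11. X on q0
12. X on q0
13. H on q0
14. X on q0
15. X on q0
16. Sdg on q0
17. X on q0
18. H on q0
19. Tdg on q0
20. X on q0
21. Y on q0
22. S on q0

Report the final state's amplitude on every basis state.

The final amplitudes are sqrt(2)*(-1 - I - exp(I*pi/4) - exp(3*I*pi/4))/4 on |0>, sqrt(2)*(-1 - I - exp(3*I*pi/4) + exp(I*pi/4))/4 on |1>. Key observation: gates 11-12 undo each other exactly, leaving only the rest of the circuit to track.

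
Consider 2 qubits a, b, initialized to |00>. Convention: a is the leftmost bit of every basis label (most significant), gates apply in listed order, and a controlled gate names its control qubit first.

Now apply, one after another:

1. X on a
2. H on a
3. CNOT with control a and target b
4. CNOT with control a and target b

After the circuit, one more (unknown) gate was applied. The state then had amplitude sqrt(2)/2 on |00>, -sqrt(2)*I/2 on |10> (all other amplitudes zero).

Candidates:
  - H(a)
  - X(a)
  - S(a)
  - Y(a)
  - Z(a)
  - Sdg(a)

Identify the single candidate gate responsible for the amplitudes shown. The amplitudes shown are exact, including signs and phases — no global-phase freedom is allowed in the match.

The unique candidate consistent with the amplitudes is S(a). Key observation: steps 3-4 multiply out to the identity, so the circuit reduces to the remaining gates.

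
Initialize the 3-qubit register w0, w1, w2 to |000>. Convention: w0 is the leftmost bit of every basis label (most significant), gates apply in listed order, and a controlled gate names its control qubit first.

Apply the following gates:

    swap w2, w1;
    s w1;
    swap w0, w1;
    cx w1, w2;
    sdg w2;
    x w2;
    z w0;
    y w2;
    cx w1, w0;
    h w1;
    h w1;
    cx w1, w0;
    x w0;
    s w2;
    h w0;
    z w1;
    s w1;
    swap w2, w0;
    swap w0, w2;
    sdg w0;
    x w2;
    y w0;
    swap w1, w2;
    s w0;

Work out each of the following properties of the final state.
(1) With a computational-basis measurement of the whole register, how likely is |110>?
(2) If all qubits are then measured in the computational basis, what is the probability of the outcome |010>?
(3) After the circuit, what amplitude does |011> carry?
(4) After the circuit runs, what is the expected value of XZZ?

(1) A full measurement returns |110> with probability 1/2.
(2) A full measurement returns |010> with probability 1/2.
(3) The amplitude on |011> is 0.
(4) The observable XZZ averages to 1.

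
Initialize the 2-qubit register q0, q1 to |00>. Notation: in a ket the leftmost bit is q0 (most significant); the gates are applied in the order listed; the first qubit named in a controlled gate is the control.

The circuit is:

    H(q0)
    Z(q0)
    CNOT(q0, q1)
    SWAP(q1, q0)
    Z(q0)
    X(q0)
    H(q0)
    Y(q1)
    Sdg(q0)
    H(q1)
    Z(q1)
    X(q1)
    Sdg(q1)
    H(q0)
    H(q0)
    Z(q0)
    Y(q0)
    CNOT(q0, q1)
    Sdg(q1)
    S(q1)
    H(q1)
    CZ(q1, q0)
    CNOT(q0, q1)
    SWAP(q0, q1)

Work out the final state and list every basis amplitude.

After the circuit, the state carries amplitude -1/2 on |00>, -1/2 on |01>, 1/2 on |10>, -1/2 on |11>.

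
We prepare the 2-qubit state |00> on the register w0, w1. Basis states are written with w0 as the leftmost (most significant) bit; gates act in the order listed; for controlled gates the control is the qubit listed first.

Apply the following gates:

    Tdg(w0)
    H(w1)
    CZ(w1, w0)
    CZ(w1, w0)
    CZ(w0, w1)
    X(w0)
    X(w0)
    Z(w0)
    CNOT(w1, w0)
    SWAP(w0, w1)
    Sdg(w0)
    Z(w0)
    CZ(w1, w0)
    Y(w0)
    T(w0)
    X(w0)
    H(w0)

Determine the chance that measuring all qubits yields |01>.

The probability of measuring |01> is 1/4. Key observation: gates 3-4 undo each other exactly, leaving only the rest of the circuit to track.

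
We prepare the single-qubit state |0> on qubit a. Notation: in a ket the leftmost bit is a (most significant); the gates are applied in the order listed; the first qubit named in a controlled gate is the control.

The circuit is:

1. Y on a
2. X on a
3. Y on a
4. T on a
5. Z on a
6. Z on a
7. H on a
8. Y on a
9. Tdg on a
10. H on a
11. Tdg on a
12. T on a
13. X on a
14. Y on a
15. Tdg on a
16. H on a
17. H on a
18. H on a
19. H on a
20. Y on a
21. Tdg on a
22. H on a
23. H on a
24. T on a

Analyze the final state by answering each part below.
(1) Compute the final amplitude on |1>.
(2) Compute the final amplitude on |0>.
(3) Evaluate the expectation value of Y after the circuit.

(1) The amplitude on |1> is -I/2 - exp(3*I*pi/4)/2.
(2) The final state's coefficient on |0> equals -I/2 + exp(I*pi/4)/2.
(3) The expectation value of Y is -1/2.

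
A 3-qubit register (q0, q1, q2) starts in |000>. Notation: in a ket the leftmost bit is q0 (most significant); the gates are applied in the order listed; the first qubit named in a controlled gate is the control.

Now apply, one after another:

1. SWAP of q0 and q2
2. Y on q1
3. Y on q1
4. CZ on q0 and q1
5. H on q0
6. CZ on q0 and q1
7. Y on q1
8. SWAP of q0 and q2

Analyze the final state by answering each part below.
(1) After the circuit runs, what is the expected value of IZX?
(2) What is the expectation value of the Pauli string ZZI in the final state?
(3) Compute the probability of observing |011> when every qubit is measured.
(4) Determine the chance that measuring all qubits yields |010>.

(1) The observable IZX averages to -1.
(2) The observable ZZI averages to -1.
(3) The probability of measuring |011> is 1/2.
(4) Outcome |010> occurs with probability 1/2.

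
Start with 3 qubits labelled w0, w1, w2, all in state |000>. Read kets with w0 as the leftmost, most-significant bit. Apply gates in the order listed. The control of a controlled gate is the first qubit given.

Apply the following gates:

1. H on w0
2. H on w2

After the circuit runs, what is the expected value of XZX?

The observable XZX averages to 1.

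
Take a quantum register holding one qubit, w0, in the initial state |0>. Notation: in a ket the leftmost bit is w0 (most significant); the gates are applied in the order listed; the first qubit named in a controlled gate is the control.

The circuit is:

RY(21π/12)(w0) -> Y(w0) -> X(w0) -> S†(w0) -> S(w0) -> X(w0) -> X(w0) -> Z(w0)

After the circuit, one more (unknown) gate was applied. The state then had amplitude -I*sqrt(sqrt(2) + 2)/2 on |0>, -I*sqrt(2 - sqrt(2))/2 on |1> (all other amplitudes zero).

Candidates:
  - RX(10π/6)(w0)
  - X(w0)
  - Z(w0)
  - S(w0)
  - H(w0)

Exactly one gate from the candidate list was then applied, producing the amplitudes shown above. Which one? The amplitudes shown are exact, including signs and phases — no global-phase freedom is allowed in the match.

It was Z(w0) that produced the state shown. Key observation: the block from step 3 through step 6 cancels to the identity and can be dropped.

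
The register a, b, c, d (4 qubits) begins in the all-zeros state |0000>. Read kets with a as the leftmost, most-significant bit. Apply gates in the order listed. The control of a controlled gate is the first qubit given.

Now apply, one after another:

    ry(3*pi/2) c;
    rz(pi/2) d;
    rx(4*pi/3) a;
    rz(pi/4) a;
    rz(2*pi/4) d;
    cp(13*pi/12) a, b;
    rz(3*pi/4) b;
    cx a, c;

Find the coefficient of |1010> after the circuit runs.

|1010> carries amplitude -sqrt(6)*exp(3*I*pi/4)/4 in the final state.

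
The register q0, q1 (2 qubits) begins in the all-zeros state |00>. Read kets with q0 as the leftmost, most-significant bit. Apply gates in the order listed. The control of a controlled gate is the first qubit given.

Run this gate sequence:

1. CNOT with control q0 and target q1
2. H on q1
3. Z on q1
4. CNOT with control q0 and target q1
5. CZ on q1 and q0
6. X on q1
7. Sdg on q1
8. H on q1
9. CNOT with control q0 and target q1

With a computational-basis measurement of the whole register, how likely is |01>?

The probability of measuring |01> is 1/2.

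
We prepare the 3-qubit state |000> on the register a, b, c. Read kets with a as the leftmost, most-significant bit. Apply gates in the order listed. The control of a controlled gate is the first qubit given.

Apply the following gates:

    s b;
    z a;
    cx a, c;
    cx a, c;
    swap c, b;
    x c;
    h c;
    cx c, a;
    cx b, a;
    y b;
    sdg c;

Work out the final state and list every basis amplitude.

The final amplitudes are sqrt(2)*I/2 on |010>, -sqrt(2)/2 on |111>, and 0 on every other basis state.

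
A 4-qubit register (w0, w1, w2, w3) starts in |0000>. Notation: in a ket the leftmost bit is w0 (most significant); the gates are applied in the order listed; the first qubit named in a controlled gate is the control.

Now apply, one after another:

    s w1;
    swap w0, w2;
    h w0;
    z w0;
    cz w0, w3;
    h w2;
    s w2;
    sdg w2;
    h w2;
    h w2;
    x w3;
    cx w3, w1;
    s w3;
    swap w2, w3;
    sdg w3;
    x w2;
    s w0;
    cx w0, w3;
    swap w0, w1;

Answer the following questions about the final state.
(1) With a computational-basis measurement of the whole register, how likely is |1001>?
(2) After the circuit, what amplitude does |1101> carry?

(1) A full measurement returns |1001> with probability 1/4. Key observation: steps 6-9 multiply out to the identity, so the circuit reduces to the remaining gates.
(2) The final state's coefficient on |1101> equals 1/2.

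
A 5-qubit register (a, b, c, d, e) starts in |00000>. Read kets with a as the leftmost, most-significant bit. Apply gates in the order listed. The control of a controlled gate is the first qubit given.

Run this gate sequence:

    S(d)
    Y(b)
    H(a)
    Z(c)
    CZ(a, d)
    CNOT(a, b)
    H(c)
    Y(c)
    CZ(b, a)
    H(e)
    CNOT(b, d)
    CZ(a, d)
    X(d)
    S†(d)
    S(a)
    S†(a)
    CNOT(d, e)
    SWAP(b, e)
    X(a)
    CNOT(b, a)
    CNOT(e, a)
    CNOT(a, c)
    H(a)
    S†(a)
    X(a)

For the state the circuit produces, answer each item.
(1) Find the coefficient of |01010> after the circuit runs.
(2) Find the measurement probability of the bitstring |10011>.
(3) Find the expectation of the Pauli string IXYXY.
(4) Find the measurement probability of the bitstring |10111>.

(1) The final state's coefficient on |01010> equals -1/4. Key observation: the block from step 15 through step 16 cancels to the identity and can be dropped.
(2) Outcome |10011> occurs with probability 0.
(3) The expectation value of IXYXY is 0.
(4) A full measurement returns |10111> with probability 0.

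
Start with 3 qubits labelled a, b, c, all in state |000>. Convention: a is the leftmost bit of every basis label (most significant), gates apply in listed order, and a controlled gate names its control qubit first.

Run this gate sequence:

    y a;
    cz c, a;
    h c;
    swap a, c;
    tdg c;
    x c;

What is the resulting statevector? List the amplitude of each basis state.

The final amplitudes are sqrt(2)*exp(I*pi/4)/2 on |000>, sqrt(2)*exp(I*pi/4)/2 on |100>, and 0 on every other basis state.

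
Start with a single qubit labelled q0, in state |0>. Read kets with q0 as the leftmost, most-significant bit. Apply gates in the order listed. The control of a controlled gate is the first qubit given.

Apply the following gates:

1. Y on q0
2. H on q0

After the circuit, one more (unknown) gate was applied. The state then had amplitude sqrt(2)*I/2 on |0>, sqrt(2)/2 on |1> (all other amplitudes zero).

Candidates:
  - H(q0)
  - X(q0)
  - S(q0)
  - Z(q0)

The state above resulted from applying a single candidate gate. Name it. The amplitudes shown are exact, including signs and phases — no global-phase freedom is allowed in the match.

The unique candidate consistent with the amplitudes is S(q0).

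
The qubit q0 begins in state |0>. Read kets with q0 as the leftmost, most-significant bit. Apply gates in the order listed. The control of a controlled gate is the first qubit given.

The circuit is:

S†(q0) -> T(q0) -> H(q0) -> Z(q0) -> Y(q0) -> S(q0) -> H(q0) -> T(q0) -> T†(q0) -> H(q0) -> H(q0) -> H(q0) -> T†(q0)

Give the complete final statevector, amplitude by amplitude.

The final amplitudes are sqrt(2)*I/2 on |0>, sqrt(2)*exp(3*I*pi/4)/2 on |1>. Key observation: gates 11-12 undo each other exactly, leaving only the rest of the circuit to track.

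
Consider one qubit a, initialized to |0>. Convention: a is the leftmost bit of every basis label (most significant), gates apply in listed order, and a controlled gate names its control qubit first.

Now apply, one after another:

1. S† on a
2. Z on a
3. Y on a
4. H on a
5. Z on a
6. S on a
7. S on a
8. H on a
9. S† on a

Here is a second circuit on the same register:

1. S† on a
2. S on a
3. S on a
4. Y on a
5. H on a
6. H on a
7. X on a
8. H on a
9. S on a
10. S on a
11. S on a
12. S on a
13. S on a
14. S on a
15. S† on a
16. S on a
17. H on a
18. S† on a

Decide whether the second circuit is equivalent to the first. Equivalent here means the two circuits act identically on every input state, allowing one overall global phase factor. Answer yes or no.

Yes — the two circuits implement the same unitary up to a global phase.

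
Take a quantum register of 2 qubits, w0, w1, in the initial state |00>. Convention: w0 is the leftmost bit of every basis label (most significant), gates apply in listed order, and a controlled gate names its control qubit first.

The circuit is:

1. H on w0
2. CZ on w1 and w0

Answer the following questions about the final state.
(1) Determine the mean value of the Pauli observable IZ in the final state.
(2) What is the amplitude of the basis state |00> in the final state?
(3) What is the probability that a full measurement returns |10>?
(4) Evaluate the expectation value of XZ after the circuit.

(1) The observable IZ averages to 1.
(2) |00> carries amplitude sqrt(2)/2 in the final state.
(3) The probability of measuring |10> is 1/2.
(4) The observable XZ averages to 1.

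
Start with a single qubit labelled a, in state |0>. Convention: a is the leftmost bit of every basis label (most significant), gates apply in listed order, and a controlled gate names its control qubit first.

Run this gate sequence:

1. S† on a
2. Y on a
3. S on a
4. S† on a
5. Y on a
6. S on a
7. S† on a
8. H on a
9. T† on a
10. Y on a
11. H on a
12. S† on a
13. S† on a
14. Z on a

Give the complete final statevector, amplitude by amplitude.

The resulting statevector has amplitude -exp(I*pi/4)/2 + I/2 on |0>, -I/2 - exp(I*pi/4)/2 on |1>. Key observation: steps 1-6 multiply out to the identity, so the circuit reduces to the remaining gates.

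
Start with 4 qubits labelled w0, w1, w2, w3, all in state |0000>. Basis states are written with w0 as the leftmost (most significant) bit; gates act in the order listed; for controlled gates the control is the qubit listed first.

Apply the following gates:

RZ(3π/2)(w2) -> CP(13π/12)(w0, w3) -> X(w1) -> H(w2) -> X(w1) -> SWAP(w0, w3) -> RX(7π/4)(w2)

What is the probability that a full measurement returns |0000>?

A full measurement returns |0000> with probability 1/2.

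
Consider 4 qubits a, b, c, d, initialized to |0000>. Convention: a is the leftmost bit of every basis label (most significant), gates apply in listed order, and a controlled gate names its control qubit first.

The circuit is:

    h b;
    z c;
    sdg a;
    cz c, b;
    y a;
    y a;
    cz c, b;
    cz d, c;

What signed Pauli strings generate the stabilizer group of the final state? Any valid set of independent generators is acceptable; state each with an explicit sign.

The final state is stabilized by the group generated by +IXII, +ZIII, +IIZI, +IIIZ; other independent generating sets are equally valid. Key observation: gates 4-7 undo each other exactly, leaving only the rest of the circuit to track.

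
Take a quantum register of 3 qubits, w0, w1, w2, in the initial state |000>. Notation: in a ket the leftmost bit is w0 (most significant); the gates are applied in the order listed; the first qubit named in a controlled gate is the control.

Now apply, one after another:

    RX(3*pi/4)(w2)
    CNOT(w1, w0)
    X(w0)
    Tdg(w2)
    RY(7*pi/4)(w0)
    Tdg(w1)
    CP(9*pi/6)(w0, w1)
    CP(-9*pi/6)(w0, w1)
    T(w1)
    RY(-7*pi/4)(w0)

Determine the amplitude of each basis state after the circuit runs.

The resulting statevector has amplitude sqrt(2 - sqrt(2))/2 on |100>, -sqrt(sqrt(2) + 2)*exp(I*pi/4)/2 on |101>, and 0 on every other basis state. Key observation: steps 5-10 multiply out to the identity, so the circuit reduces to the remaining gates.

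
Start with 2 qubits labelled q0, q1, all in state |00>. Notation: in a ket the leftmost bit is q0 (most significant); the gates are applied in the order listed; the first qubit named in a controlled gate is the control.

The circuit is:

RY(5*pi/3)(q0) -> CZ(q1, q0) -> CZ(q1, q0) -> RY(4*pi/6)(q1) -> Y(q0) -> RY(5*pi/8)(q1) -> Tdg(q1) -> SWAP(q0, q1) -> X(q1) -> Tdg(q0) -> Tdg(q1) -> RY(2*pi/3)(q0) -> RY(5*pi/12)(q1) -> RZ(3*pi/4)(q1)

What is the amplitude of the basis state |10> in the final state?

The amplitude on |10> is 3*sqrt(sqrt(2)/4 + 1/2)*exp(-5*I*pi/8)*cos(5*pi/16)/16 + sqrt(3)*sqrt(sqrt(2)/4 + 1/2)*exp(-5*I*pi/8)*sin(5*pi/16)/16 - 3*I*sqrt(sqrt(2)/4 + 1/2)*exp(-3*I*pi/8)*cos(5*pi/16)/16 + 3*I*sqrt(sqrt(2)/4 + 1/2)*exp(-5*I*pi/8)*cos(5*pi/16)/16 - 3*sqrt(3)*I*sqrt(1/2 - sqrt(2)/4)*exp(-3*I*pi/8)*cos(5*pi/16)/16 + 3*I*sqrt(1/2 - sqrt(2)/4)*exp(-5*I*pi/8)*sin(5*pi/16)/16 - sqrt(3)*I*sqrt(1/2 - sqrt(2)/4)*exp(-5*I*pi/8)*cos(5*pi/16)/16 - sqrt(1/2 - sqrt(2)/4)*exp(-5*I*pi/8)*sin(5*pi/16)/16 - sqrt(3)*sqrt(1/2 - sqrt(2)/4)*exp(-5*I*pi/8)*cos(5*pi/16)/16 - 3*sqrt(1/2 - sqrt(2)/4)*exp(-3*I*pi/8)*sin(5*pi/16)/16 - 3*sqrt(3)*sqrt(1/2 - sqrt(2)/4)*exp(-3*I*pi/8)*cos(5*pi/16)/16 + 9*I*sqrt(1/2 - sqrt(2)/4)*exp(-3*I*pi/8)*sin(5*pi/16)/16 - sqrt(3)*sqrt(sqrt(2)/4 + 1/2)*exp(-3*I*pi/8)*sin(5*pi/16)/16 - 3*sqrt(sqrt(2)/4 + 1/2)*exp(-3*I*pi/8)*cos(5*pi/16)/16 - 3*sqrt(3)*I*sqrt(sqrt(2)/4 + 1/2)*exp(-5*I*pi/8)*sin(5*pi/16)/16 + 3*sqrt(3)*I*sqrt(sqrt(2)/4 + 1/2)*exp(-3*I*pi/8)*sin(5*pi/16)/16. Key observation: gates 2-3 undo each other exactly, leaving only the rest of the circuit to track.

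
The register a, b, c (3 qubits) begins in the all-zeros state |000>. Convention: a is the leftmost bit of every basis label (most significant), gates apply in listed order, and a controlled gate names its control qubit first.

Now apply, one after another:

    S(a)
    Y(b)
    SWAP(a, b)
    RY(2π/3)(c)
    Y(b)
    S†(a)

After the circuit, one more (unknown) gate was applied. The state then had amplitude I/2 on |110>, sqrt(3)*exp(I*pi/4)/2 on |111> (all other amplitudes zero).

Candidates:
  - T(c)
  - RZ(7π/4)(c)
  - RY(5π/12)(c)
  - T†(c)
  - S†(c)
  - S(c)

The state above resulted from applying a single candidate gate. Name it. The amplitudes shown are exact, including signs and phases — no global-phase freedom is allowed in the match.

It was T†(c) that produced the state shown.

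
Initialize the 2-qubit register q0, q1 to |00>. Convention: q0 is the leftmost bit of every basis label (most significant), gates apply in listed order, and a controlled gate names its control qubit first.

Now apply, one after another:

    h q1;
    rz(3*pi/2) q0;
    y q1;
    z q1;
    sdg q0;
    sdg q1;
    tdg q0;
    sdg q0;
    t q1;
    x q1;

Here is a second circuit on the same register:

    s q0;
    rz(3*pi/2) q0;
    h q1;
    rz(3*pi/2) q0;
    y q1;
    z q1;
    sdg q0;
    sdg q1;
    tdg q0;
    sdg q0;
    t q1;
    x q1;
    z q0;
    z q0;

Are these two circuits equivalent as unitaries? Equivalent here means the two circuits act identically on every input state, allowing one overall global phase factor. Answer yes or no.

Yes, they are equivalent — the unitaries differ by at most a global phase.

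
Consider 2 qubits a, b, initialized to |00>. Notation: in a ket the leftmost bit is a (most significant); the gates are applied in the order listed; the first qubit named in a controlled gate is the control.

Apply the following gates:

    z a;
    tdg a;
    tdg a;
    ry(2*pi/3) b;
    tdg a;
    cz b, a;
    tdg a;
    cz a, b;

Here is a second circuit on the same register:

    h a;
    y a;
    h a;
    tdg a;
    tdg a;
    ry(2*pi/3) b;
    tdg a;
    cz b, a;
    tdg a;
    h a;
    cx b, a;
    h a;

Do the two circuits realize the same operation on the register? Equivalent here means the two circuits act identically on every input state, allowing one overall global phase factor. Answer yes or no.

No, they are not equivalent — no single phase factor reconciles the two unitaries.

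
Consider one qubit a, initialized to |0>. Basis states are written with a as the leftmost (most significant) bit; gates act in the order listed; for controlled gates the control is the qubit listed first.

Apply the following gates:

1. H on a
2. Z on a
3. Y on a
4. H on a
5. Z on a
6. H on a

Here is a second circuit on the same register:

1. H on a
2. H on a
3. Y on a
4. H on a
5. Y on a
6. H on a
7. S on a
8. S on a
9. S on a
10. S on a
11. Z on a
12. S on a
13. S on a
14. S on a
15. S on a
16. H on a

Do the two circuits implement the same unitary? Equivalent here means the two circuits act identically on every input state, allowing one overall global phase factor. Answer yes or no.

No: there is an input state on which the two circuits produce genuinely different outputs (not merely differing by a phase).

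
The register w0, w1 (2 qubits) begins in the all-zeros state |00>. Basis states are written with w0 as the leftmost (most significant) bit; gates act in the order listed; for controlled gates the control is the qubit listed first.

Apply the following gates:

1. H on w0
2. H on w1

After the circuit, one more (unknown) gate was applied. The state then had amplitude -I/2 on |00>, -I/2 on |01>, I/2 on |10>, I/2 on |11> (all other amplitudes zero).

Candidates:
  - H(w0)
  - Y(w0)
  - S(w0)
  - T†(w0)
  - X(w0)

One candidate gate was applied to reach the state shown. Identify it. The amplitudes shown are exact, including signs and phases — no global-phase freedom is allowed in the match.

It was Y(w0) that produced the state shown.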